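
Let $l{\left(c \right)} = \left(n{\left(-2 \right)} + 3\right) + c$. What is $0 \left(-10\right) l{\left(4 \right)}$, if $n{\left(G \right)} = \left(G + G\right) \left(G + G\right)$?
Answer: $0$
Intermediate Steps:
$n{\left(G \right)} = 4 G^{2}$ ($n{\left(G \right)} = 2 G 2 G = 4 G^{2}$)
$l{\left(c \right)} = 19 + c$ ($l{\left(c \right)} = \left(4 \left(-2\right)^{2} + 3\right) + c = \left(4 \cdot 4 + 3\right) + c = \left(16 + 3\right) + c = 19 + c$)
$0 \left(-10\right) l{\left(4 \right)} = 0 \left(-10\right) \left(19 + 4\right) = 0 \cdot 23 = 0$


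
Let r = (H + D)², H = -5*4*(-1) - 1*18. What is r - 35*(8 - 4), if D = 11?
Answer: 29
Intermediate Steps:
H = 2 (H = -20*(-1) - 18 = 20 - 18 = 2)
r = 169 (r = (2 + 11)² = 13² = 169)
r - 35*(8 - 4) = 169 - 35*(8 - 4) = 169 - 35*4 = 169 - 140 = 29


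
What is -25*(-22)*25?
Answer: 13750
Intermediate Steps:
-25*(-22)*25 = 550*25 = 13750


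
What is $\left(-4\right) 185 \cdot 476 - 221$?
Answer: $-352461$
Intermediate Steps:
$\left(-4\right) 185 \cdot 476 - 221 = \left(-740\right) 476 - 221 = -352240 - 221 = -352461$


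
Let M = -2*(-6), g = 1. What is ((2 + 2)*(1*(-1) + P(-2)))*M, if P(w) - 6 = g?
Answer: 288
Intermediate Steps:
P(w) = 7 (P(w) = 6 + 1 = 7)
M = 12
((2 + 2)*(1*(-1) + P(-2)))*M = ((2 + 2)*(1*(-1) + 7))*12 = (4*(-1 + 7))*12 = (4*6)*12 = 24*12 = 288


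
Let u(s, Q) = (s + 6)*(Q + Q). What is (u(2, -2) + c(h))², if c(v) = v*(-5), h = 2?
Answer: 1764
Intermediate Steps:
u(s, Q) = 2*Q*(6 + s) (u(s, Q) = (6 + s)*(2*Q) = 2*Q*(6 + s))
c(v) = -5*v
(u(2, -2) + c(h))² = (2*(-2)*(6 + 2) - 5*2)² = (2*(-2)*8 - 10)² = (-32 - 10)² = (-42)² = 1764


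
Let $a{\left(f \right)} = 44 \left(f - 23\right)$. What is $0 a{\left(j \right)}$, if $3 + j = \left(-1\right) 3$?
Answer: $0$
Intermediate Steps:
$j = -6$ ($j = -3 - 3 = -6$)
$a{\left(f \right)} = -1012 + 44 f$ ($a{\left(f \right)} = 44 \left(-23 + f\right) = -1012 + 44 f$)
$0 a{\left(j \right)} = 0 \left(-1012 + 44 \left(-6\right)\right) = 0 \left(-1012 - 264\right) = 0 \left(-1276\right) = 0$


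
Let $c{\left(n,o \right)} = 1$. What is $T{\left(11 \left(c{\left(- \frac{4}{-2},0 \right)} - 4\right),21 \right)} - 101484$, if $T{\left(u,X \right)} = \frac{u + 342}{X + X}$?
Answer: $- \frac{1420673}{14} \approx -1.0148 \cdot 10^{5}$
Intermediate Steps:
$T{\left(u,X \right)} = \frac{342 + u}{2 X}$
$T{\left(11 \left(c{\left(- \frac{4}{-2},0 \right)} - 4\right),21 \right)} - 101484 = \frac{342 + 11 \left(1 - 4\right)}{2 \cdot 21} - 101484 = \frac{1}{2} \cdot \frac{1}{21} \left(342 + 11 \left(-3\right)\right) - 101484 = \frac{1}{2} \cdot \frac{1}{21} \left(342 - 33\right) - 101484 = \frac{1}{2} \cdot \frac{1}{21} \cdot 309 - 101484 = \frac{103}{14} - 101484 = - \frac{1420673}{14}$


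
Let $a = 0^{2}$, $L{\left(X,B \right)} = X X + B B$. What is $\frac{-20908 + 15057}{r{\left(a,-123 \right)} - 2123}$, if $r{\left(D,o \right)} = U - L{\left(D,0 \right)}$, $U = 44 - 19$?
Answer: $\frac{5851}{2098} \approx 2.7888$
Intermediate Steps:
$L{\left(X,B \right)} = B^{2} + X^{2}$ ($L{\left(X,B \right)} = X^{2} + B^{2} = B^{2} + X^{2}$)
$U = 25$
$a = 0$
$r{\left(D,o \right)} = 25 - D^{2}$ ($r{\left(D,o \right)} = 25 - \left(0^{2} + D^{2}\right) = 25 - \left(0 + D^{2}\right) = 25 - D^{2}$)
$\frac{-20908 + 15057}{r{\left(a,-123 \right)} - 2123} = \frac{-20908 + 15057}{\left(25 - 0^{2}\right) - 2123} = - \frac{5851}{\left(25 - 0\right) - 2123} = - \frac{5851}{\left(25 + 0\right) - 2123} = - \frac{5851}{25 - 2123} = - \frac{5851}{-2098} = \left(-5851\right) \left(- \frac{1}{2098}\right) = \frac{5851}{2098}$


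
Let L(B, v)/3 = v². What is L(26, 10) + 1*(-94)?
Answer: 206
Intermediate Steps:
L(B, v) = 3*v²
L(26, 10) + 1*(-94) = 3*10² + 1*(-94) = 3*100 - 94 = 300 - 94 = 206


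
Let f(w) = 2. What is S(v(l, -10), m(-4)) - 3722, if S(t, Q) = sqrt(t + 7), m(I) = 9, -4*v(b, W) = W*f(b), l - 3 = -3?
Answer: -3722 + 2*sqrt(3) ≈ -3718.5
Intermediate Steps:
l = 0 (l = 3 - 3 = 0)
v(b, W) = -W/2 (v(b, W) = -W*2/4 = -W/2)
S(t, Q) = sqrt(7 + t)
S(v(l, -10), m(-4)) - 3722 = sqrt(7 - 1/2*(-10)) - 3722 = sqrt(7 + 5) - 3722 = sqrt(12) - 3722 = 2*sqrt(3) - 3722 = -3722 + 2*sqrt(3)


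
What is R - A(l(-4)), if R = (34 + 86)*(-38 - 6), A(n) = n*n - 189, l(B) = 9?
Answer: -5172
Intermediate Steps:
A(n) = -189 + n² (A(n) = n² - 189 = -189 + n²)
R = -5280 (R = 120*(-44) = -5280)
R - A(l(-4)) = -5280 - (-189 + 9²) = -5280 - (-189 + 81) = -5280 - 1*(-108) = -5280 + 108 = -5172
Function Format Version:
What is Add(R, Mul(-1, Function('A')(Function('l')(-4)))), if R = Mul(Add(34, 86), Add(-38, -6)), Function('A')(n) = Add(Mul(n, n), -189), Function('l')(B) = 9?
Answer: -5172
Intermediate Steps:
Function('A')(n) = Add(-189, Pow(n, 2)) (Function('A')(n) = Add(Pow(n, 2), -189) = Add(-189, Pow(n, 2)))
R = -5280 (R = Mul(120, -44) = -5280)
Add(R, Mul(-1, Function('A')(Function('l')(-4)))) = Add(-5280, Mul(-1, Add(-189, Pow(9, 2)))) = Add(-5280, Mul(-1, Add(-189, 81))) = Add(-5280, Mul(-1, -108)) = Add(-5280, 108) = -5172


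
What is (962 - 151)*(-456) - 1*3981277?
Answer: -4351093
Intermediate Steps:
(962 - 151)*(-456) - 1*3981277 = 811*(-456) - 3981277 = -369816 - 3981277 = -4351093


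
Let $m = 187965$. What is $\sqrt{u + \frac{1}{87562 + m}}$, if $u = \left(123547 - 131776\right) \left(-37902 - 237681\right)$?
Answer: $\frac{\sqrt{3513433459779996370}}{39361} \approx 47621.0$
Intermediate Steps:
$u = 2267772507$ ($u = \left(-8229\right) \left(-275583\right) = 2267772507$)
$\sqrt{u + \frac{1}{87562 + m}} = \sqrt{2267772507 + \frac{1}{87562 + 187965}} = \sqrt{2267772507 + \frac{1}{275527}} = \sqrt{\frac{624832555536190}{275527}} = \frac{\sqrt{3513433459779996370}}{39361}$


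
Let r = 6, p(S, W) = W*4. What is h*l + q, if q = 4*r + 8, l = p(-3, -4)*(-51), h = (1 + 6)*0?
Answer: 32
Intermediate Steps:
p(S, W) = 4*W
h = 0 (h = 7*0 = 0)
l = 816 (l = (4*(-4))*(-51) = -16*(-51) = 816)
q = 32 (q = 4*6 + 8 = 24 + 8 = 32)
h*l + q = 0*816 + 32 = 0 + 32 = 32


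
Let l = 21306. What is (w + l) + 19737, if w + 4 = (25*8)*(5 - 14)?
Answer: 39239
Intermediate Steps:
w = -1804 (w = -4 + (25*8)*(5 - 14) = -4 + 200*(-9) = -4 - 1800 = -1804)
(w + l) + 19737 = (-1804 + 21306) + 19737 = 19502 + 19737 = 39239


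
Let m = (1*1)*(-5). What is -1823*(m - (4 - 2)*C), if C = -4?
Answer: -5469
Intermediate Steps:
m = -5 (m = 1*(-5) = -5)
-1823*(m - (4 - 2)*C) = -1823*(-5 - (4 - 2)*(-4)) = -1823*(-5 - 2*(-4)) = -1823*(-5 - 1*(-8)) = -1823*(-5 + 8) = -1823*3 = -5469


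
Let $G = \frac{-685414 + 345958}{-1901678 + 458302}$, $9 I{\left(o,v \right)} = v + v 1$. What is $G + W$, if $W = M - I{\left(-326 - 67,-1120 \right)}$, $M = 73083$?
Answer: $\frac{59538278201}{811899} \approx 73332.0$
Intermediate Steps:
$I{\left(o,v \right)} = \frac{2 v}{9}$ ($I{\left(o,v \right)} = \frac{v + v 1}{9} = \frac{v + v}{9} = \frac{2 v}{9}$)
$W = \frac{659987}{9}$ ($W = 73083 - \frac{2}{9} \left(-1120\right) = 73083 - - \frac{2240}{9} = 73083 + \frac{2240}{9} = \frac{659987}{9} \approx 73332.0$)
$G = \frac{21216}{90211}$ ($G = - \frac{339456}{-1443376} = \left(-339456\right) \left(- \frac{1}{1443376}\right) = \frac{21216}{90211} \approx 0.23518$)
$G + W = \frac{21216}{90211} + \frac{659987}{9} = \frac{59538278201}{811899}$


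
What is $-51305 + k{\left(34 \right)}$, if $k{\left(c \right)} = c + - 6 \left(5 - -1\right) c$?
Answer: $-52495$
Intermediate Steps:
$k{\left(c \right)} = - 35 c$ ($k{\left(c \right)} = c + - 6 \left(5 + 1\right) c = c + \left(-6\right) 6 c = c - 36 c = - 35 c$)
$-51305 + k{\left(34 \right)} = -51305 - 1190 = -52495$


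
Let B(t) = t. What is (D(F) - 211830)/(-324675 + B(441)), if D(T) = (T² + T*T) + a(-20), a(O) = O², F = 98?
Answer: 10679/18013 ≈ 0.59285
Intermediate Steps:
D(T) = 400 + 2*T² (D(T) = (T² + T*T) + (-20)² = (T² + T²) + 400 = 2*T² + 400 = 400 + 2*T²)
(D(F) - 211830)/(-324675 + B(441)) = ((400 + 2*98²) - 211830)/(-324675 + 441) = ((400 + 2*9604) - 211830)/(-324234) = ((400 + 19208) - 211830)*(-1/324234) = (19608 - 211830)*(-1/324234) = -192222*(-1/324234) = 10679/18013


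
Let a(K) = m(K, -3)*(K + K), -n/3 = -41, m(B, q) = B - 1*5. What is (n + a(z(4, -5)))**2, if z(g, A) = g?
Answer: 13225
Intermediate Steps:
m(B, q) = -5 + B (m(B, q) = B - 5 = -5 + B)
n = 123 (n = -3*(-41) = 123)
a(K) = 2*K*(-5 + K) (a(K) = (-5 + K)*(K + K) = (-5 + K)*(2*K) = 2*K*(-5 + K))
(n + a(z(4, -5)))**2 = (123 + 2*4*(-5 + 4))**2 = (123 + 2*4*(-1))**2 = (123 - 8)**2 = 115**2 = 13225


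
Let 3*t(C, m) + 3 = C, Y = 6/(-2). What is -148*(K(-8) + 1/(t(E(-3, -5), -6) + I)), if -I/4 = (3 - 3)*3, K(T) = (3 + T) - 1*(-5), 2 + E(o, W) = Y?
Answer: 111/2 ≈ 55.500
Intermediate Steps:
Y = -3 (Y = 6*(-½) = -3)
E(o, W) = -5 (E(o, W) = -2 - 3 = -5)
K(T) = 8 + T (K(T) = (3 + T) + 5 = 8 + T)
t(C, m) = -1 + C/3
I = 0 (I = -4*(3 - 3)*3 = -0*3 = -4*0 = 0)
-148*(K(-8) + 1/(t(E(-3, -5), -6) + I)) = -148*((8 - 8) + 1/((-1 + (⅓)*(-5)) + 0)) = -148*(0 + 1/((-1 - 5/3) + 0)) = -148*(0 + 1/(-8/3 + 0)) = -148*(0 + 1/(-8/3)) = -148*(0 - 3/8) = -148*(-3/8) = 111/2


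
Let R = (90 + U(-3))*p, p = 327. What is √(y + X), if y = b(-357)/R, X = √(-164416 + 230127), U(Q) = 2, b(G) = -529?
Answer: √(-7521 + 427716*√65711)/654 ≈ 16.010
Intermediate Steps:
R = 30084 (R = (90 + 2)*327 = 92*327 = 30084)
X = √65711 ≈ 256.34
y = -23/1308 (y = -529/30084 = -529*1/30084 = -23/1308 ≈ -0.017584)
√(y + X) = √(-23/1308 + √65711)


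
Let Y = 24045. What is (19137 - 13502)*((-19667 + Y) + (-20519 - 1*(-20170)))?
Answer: 22703415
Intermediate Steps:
(19137 - 13502)*((-19667 + Y) + (-20519 - 1*(-20170))) = (19137 - 13502)*((-19667 + 24045) + (-20519 - 1*(-20170))) = 5635*(4378 + (-20519 + 20170)) = 5635*(4378 - 349) = 5635*4029 = 22703415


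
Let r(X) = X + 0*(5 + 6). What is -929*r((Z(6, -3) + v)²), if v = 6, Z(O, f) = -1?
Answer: -23225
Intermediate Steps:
r(X) = X (r(X) = X + 0*11 = X + 0 = X)
-929*r((Z(6, -3) + v)²) = -929*(-1 + 6)² = -929*5² = -929*25 = -23225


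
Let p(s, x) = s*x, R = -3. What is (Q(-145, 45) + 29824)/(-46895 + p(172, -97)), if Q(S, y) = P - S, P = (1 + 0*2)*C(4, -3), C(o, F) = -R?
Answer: -29972/63579 ≈ -0.47141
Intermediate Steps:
C(o, F) = 3 (C(o, F) = -1*(-3) = 3)
P = 3 (P = (1 + 0*2)*3 = (1 + 0)*3 = 1*3 = 3)
Q(S, y) = 3 - S
(Q(-145, 45) + 29824)/(-46895 + p(172, -97)) = ((3 - 1*(-145)) + 29824)/(-46895 + 172*(-97)) = ((3 + 145) + 29824)/(-46895 - 16684) = (148 + 29824)/(-63579) = 29972*(-1/63579) = -29972/63579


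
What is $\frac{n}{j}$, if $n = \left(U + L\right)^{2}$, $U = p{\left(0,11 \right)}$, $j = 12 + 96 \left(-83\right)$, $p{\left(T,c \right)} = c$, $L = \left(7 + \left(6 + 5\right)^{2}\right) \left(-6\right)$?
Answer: $- \frac{573049}{7956} \approx -72.027$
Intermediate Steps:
$L = -768$ ($L = \left(7 + 11^{2}\right) \left(-6\right) = \left(7 + 121\right) \left(-6\right) = 128 \left(-6\right) = -768$)
$j = -7956$ ($j = 12 - 7968 = -7956$)
$U = 11$
$n = 573049$ ($n = \left(11 - 768\right)^{2} = \left(-757\right)^{2} = 573049$)
$\frac{n}{j} = \frac{573049}{-7956} = 573049 \left(- \frac{1}{7956}\right) = - \frac{573049}{7956}$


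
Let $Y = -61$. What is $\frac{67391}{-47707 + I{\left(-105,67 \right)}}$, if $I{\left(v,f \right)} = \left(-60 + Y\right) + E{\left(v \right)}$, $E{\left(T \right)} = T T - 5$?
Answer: $- \frac{67391}{36808} \approx -1.8309$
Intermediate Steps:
$E{\left(T \right)} = -5 + T^{2}$ ($E{\left(T \right)} = T^{2} - 5 = -5 + T^{2}$)
$I{\left(v,f \right)} = -126 + v^{2}$ ($I{\left(v,f \right)} = \left(-60 - 61\right) + \left(-5 + v^{2}\right) = -121 + \left(-5 + v^{2}\right) = -126 + v^{2}$)
$\frac{67391}{-47707 + I{\left(-105,67 \right)}} = \frac{67391}{-47707 - \left(126 - \left(-105\right)^{2}\right)} = \frac{67391}{-47707 + \left(-126 + 11025\right)} = \frac{67391}{-47707 + 10899} = \frac{67391}{-36808} = 67391 \left(- \frac{1}{36808}\right) = - \frac{67391}{36808}$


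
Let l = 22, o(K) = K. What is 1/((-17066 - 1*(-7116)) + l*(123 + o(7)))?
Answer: -1/7090 ≈ -0.00014104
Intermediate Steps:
1/((-17066 - 1*(-7116)) + l*(123 + o(7))) = 1/((-17066 - 1*(-7116)) + 22*(123 + 7)) = 1/((-17066 + 7116) + 22*130) = 1/(-9950 + 2860) = 1/(-7090) = -1/7090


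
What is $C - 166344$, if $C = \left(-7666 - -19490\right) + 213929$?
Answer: $59409$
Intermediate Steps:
$C = 225753$ ($C = \left(-7666 + 19490\right) + 213929 = 11824 + 213929 = 225753$)
$C - 166344 = 225753 - 166344 = 59409$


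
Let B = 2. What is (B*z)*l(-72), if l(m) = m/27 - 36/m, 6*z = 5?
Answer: -65/18 ≈ -3.6111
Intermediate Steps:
z = ⅚ (z = (⅙)*5 = ⅚ ≈ 0.83333)
l(m) = -36/m + m/27 (l(m) = m*(1/27) - 36/m = m/27 - 36/m = -36/m + m/27)
(B*z)*l(-72) = (2*(⅚))*(-36/(-72) + (1/27)*(-72)) = 5*(-36*(-1/72) - 8/3)/3 = 5*(½ - 8/3)/3 = (5/3)*(-13/6) = -65/18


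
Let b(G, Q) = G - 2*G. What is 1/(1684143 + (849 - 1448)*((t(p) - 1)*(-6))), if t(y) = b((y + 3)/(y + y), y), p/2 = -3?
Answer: 2/3359301 ≈ 5.9536e-7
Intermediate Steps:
p = -6 (p = 2*(-3) = -6)
b(G, Q) = -G
t(y) = -(3 + y)/(2*y) (t(y) = -(y + 3)/(y + y) = -(3 + y)/(2*y))
1/(1684143 + (849 - 1448)*((t(p) - 1)*(-6))) = 1/(1684143 + (849 - 1448)*(((1/2)*(-3 - 1*(-6))/(-6) - 1)*(-6))) = 1/(1684143 - 599*((1/2)*(-1/6)*(-3 + 6) - 1)*(-6)) = 1/(1684143 - 599*((1/2)*(-1/6)*3 - 1)*(-6)) = 1/(1684143 - 599*(-1/4 - 1)*(-6)) = 1/(1684143 - (-2995)*(-6)/4) = 1/(1684143 - 599*15/2) = 1/(1684143 - 8985/2) = 1/(3359301/2) = 2/3359301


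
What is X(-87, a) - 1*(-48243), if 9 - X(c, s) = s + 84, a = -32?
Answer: 48200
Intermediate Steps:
X(c, s) = -75 - s (X(c, s) = 9 - (s + 84) = 9 - (84 + s) = 9 + (-84 - s) = -75 - s)
X(-87, a) - 1*(-48243) = (-75 - 1*(-32)) - 1*(-48243) = (-75 + 32) + 48243 = -43 + 48243 = 48200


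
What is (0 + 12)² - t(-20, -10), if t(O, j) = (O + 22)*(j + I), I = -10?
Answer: 184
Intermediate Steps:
t(O, j) = (-10 + j)*(22 + O) (t(O, j) = (O + 22)*(j - 10) = (22 + O)*(-10 + j) = (-10 + j)*(22 + O))
(0 + 12)² - t(-20, -10) = (0 + 12)² - (-220 - 10*(-20) + 22*(-10) - 20*(-10)) = 12² - (-220 + 200 - 220 + 200) = 144 - 1*(-40) = 144 + 40 = 184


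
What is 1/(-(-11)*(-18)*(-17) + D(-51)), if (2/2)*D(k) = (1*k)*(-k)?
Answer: 1/765 ≈ 0.0013072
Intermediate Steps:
D(k) = -k² (D(k) = (1*k)*(-k) = k*(-k) = -k²)
1/(-(-11)*(-18)*(-17) + D(-51)) = 1/(-(-11)*(-18)*(-17) - 1*(-51)²) = 1/(-11*18*(-17) - 1*2601) = 1/(-198*(-17) - 2601) = 1/(3366 - 2601) = 1/765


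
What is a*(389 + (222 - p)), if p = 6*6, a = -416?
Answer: -239200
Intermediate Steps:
p = 36
a*(389 + (222 - p)) = -416*(389 + (222 - 1*36)) = -416*(389 + (222 - 36)) = -416*(389 + 186) = -416*575 = -239200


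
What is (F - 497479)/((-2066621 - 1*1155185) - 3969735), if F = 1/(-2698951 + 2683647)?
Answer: 1087631231/15722763352 ≈ 0.069176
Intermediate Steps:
F = -1/15304 (F = 1/(-15304) = -1/15304 ≈ -6.5342e-5)
(F - 497479)/((-2066621 - 1*1155185) - 3969735) = (-1/15304 - 497479)/((-2066621 - 1*1155185) - 3969735) = -7613418617/(15304*((-2066621 - 1155185) - 3969735)) = -7613418617/(15304*(-3221806 - 3969735)) = -7613418617/15304/(-7191541) = -7613418617/15304*(-1/7191541) = 1087631231/15722763352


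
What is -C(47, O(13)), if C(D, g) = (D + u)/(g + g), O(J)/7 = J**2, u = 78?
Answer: -125/2366 ≈ -0.052832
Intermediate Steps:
O(J) = 7*J**2
C(D, g) = (78 + D)/(2*g) (C(D, g) = (D + 78)/(g + g) = (78 + D)/((2*g)) = (78 + D)*(1/(2*g)) = (78 + D)/(2*g))
-C(47, O(13)) = -(78 + 47)/(2*(7*13**2)) = -125/(2*(7*169)) = -125/(2*1183) = -1*125/2366 = -125/2366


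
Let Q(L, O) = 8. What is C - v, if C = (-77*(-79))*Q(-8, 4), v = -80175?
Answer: 128839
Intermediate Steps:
C = 48664 (C = -77*(-79)*8 = 6083*8 = 48664)
C - v = 48664 - 1*(-80175) = 48664 + 80175 = 128839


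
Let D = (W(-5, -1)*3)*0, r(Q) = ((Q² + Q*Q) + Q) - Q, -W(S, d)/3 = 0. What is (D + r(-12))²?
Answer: 82944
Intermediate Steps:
W(S, d) = 0 (W(S, d) = -3*0 = 0)
r(Q) = 2*Q² (r(Q) = ((Q² + Q²) + Q) - Q = (2*Q² + Q) - Q = (Q + 2*Q²) - Q = 2*Q²)
D = 0 (D = (0*3)*0 = 0*0 = 0)
(D + r(-12))² = (0 + 2*(-12)²)² = (0 + 2*144)² = (0 + 288)² = 288² = 82944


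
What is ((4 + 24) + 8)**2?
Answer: 1296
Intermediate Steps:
((4 + 24) + 8)**2 = (28 + 8)**2 = 36**2 = 1296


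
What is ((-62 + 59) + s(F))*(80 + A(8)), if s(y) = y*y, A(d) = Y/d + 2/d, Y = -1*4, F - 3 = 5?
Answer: 19459/4 ≈ 4864.8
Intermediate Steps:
F = 8 (F = 3 + 5 = 8)
Y = -4
A(d) = -2/d (A(d) = -4/d + 2/d = -2/d)
s(y) = y²
((-62 + 59) + s(F))*(80 + A(8)) = ((-62 + 59) + 8²)*(80 - 2/8) = (-3 + 64)*(80 - 2*⅛) = 61*(80 - ¼) = 61*(319/4) = 19459/4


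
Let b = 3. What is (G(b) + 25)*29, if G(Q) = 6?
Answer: 899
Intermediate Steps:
(G(b) + 25)*29 = (6 + 25)*29 = 31*29 = 899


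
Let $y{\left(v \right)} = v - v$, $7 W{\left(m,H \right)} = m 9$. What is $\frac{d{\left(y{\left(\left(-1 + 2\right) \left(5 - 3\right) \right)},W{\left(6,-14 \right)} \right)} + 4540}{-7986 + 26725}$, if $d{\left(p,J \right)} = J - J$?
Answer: $\frac{4540}{18739} \approx 0.24228$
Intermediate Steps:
$W{\left(m,H \right)} = \frac{9 m}{7}$ ($W{\left(m,H \right)} = \frac{m 9}{7} = \frac{9 m}{7}$)
$y{\left(v \right)} = 0$
$d{\left(p,J \right)} = 0$
$\frac{d{\left(y{\left(\left(-1 + 2\right) \left(5 - 3\right) \right)},W{\left(6,-14 \right)} \right)} + 4540}{-7986 + 26725} = \frac{0 + 4540}{-7986 + 26725} = \frac{4540}{18739}$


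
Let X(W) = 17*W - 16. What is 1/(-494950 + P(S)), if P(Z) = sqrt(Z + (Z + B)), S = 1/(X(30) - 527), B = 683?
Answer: -16333350/8084191559963 - sqrt(743721)/8084191559963 ≈ -2.0205e-6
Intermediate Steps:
X(W) = -16 + 17*W
S = -1/33 (S = 1/((-16 + 17*30) - 527) = 1/((-16 + 510) - 527) = 1/(494 - 527) = 1/(-33) = -1/33 ≈ -0.030303)
P(Z) = sqrt(683 + 2*Z) (P(Z) = sqrt(Z + (Z + 683)) = sqrt(Z + (683 + Z)) = sqrt(683 + 2*Z))
1/(-494950 + P(S)) = 1/(-494950 + sqrt(683 + 2*(-1/33))) = 1/(-494950 + sqrt(683 - 2/33)) = 1/(-494950 + sqrt(22537/33)) = 1/(-494950 + sqrt(743721)/33)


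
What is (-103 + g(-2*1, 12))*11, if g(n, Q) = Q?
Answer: -1001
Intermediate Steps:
(-103 + g(-2*1, 12))*11 = (-103 + 12)*11 = -91*11 = -1001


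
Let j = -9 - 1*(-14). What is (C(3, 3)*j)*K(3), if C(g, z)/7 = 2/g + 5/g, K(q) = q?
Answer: 245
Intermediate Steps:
C(g, z) = 49/g (C(g, z) = 7*(2/g + 5/g) = 7*(7/g) = 49/g)
j = 5 (j = -9 + 14 = 5)
(C(3, 3)*j)*K(3) = ((49/3)*5)*3 = (245/3)*3 = 245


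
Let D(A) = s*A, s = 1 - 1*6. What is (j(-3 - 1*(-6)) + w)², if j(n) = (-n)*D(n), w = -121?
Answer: 5776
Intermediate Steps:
s = -5 (s = 1 - 6 = -5)
D(A) = -5*A
j(n) = 5*n² (j(n) = (-n)*(-5*n) = 5*n²)
(j(-3 - 1*(-6)) + w)² = (5*(-3 - 1*(-6))² - 121)² = (5*(-3 + 6)² - 121)² = (5*3² - 121)² = (5*9 - 121)² = (45 - 121)² = (-76)² = 5776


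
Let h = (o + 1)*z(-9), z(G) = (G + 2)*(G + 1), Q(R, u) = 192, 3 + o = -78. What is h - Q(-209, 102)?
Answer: -4672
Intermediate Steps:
o = -81 (o = -3 - 78 = -81)
z(G) = (1 + G)*(2 + G) (z(G) = (2 + G)*(1 + G) = (1 + G)*(2 + G))
h = -4480 (h = (-81 + 1)*(2 + (-9)² + 3*(-9)) = -80*(2 + 81 - 27) = -80*56 = -4480)
h - Q(-209, 102) = -4480 - 1*192 = -4480 - 192 = -4672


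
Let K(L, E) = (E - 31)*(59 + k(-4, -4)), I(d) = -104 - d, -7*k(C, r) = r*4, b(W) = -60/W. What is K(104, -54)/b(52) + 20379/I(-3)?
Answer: 3049250/707 ≈ 4312.9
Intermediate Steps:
k(C, r) = -4*r/7 (k(C, r) = -r*4/7 = -4*r/7)
K(L, E) = -13299/7 + 429*E/7 (K(L, E) = (E - 31)*(59 - 4/7*(-4)) = (-31 + E)*(59 + 16/7) = (-31 + E)*(429/7) = -13299/7 + 429*E/7)
K(104, -54)/b(52) + 20379/I(-3) = (-13299/7 + (429/7)*(-54))/((-60/52)) + 20379/(-104 - 1*(-3)) = (-13299/7 - 23166/7)/((-60*1/52)) + 20379/(-104 + 3) = -36465/(7*(-15/13)) + 20379/(-101) = -36465/7*(-13/15) + 20379*(-1/101) = 31603/7 - 20379/101 = 3049250/707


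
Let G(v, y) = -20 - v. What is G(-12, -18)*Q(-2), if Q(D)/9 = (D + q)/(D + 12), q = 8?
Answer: -216/5 ≈ -43.200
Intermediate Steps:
Q(D) = 9*(8 + D)/(12 + D) (Q(D) = 9*((D + 8)/(D + 12)) = 9*((8 + D)/(12 + D)) = 9*(8 + D)/(12 + D))
G(-12, -18)*Q(-2) = (-20 - 1*(-12))*(9*(8 - 2)/(12 - 2)) = (-20 + 12)*(9*6/10) = -72*6/10 = -8*27/5 = -216/5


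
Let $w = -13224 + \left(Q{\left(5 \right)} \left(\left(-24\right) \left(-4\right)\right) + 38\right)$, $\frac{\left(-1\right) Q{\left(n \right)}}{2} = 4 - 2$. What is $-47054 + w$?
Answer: $-60624$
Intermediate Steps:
$Q{\left(n \right)} = -4$ ($Q{\left(n \right)} = - 2 \left(4 - 2\right) = \left(-2\right) 2 = -4$)
$w = -13570$ ($w = -13224 + \left(- 4 \left(\left(-24\right) \left(-4\right)\right) + 38\right) = -13224 + \left(\left(-4\right) 96 + 38\right) = -13224 + \left(-384 + 38\right) = -13224 - 346 = -13570$)
$-47054 + w = -47054 - 13570 = -60624$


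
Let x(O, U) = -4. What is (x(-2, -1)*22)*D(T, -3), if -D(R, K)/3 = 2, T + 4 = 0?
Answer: 528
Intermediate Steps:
T = -4 (T = -4 + 0 = -4)
D(R, K) = -6 (D(R, K) = -3*2 = -6)
(x(-2, -1)*22)*D(T, -3) = -4*22*(-6) = -88*(-6) = 528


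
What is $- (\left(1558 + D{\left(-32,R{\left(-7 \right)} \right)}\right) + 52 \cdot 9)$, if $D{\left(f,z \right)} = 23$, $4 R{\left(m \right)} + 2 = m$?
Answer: $-2049$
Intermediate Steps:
$R{\left(m \right)} = - \frac{1}{2} + \frac{m}{4}$
$- (\left(1558 + D{\left(-32,R{\left(-7 \right)} \right)}\right) + 52 \cdot 9) = - (\left(1558 + 23\right) + 52 \cdot 9) = - (1581 + 468) = \left(-1\right) 2049 = -2049$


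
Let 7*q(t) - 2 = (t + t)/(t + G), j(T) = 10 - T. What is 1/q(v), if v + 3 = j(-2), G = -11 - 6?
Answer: -28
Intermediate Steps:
G = -17
v = 9 (v = -3 + (10 - 1*(-2)) = -3 + (10 + 2) = -3 + 12 = 9)
q(t) = 2/7 + 2*t/(7*(-17 + t)) (q(t) = 2/7 + ((t + t)/(t - 17))/7 = 2/7 + ((2*t)/(-17 + t))/7 = 2/7 + (2*t/(-17 + t))/7 = 2/7 + 2*t/(7*(-17 + t)))
1/q(v) = 1/(2*(-17 + 2*9)/(7*(-17 + 9))) = 1/((2/7)*(-17 + 18)/(-8)) = 1/((2/7)*(-⅛)*1) = 1/(-1/28) = -28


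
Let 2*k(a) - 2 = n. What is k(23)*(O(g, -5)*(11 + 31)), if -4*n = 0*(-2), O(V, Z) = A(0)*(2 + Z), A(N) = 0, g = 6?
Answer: 0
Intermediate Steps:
O(V, Z) = 0 (O(V, Z) = 0*(2 + Z) = 0)
n = 0 (n = -0*(-2) = -¼*0 = 0)
k(a) = 1 (k(a) = 1 + (½)*0 = 1 + 0 = 1)
k(23)*(O(g, -5)*(11 + 31)) = 1*(0*(11 + 31)) = 1*(0*42) = 1*0 = 0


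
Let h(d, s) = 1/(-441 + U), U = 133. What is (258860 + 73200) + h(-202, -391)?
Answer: 102274479/308 ≈ 3.3206e+5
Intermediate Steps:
h(d, s) = -1/308 (h(d, s) = 1/(-441 + 133) = 1/(-308) = -1/308)
(258860 + 73200) + h(-202, -391) = (258860 + 73200) - 1/308 = 332060 - 1/308 = 102274479/308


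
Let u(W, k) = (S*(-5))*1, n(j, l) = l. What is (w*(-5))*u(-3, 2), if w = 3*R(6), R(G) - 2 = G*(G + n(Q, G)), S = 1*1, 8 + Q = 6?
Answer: 5550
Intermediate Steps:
Q = -2 (Q = -8 + 6 = -2)
S = 1
R(G) = 2 + 2*G² (R(G) = 2 + G*(G + G) = 2 + G*(2*G) = 2 + 2*G²)
w = 222 (w = 3*(2 + 2*6²) = 3*(2 + 2*36) = 3*(2 + 72) = 3*74 = 222)
u(W, k) = -5 (u(W, k) = (1*(-5))*1 = -5*1 = -5)
(w*(-5))*u(-3, 2) = (222*(-5))*(-5) = -1110*(-5) = 5550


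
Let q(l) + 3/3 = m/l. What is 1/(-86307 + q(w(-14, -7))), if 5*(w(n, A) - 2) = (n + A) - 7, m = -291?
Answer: -6/517363 ≈ -1.1597e-5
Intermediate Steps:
w(n, A) = ⅗ + A/5 + n/5 (w(n, A) = 2 + ((n + A) - 7)/5 = 2 + ((A + n) - 7)/5 = 2 + (-7 + A + n)/5 = 2 + (-7/5 + A/5 + n/5) = ⅗ + A/5 + n/5)
q(l) = -1 - 291/l
1/(-86307 + q(w(-14, -7))) = 1/(-86307 + (-291 - (⅗ + (⅕)*(-7) + (⅕)*(-14)))/(⅗ + (⅕)*(-7) + (⅕)*(-14))) = 1/(-86307 + (-291 - (⅗ - 7/5 - 14/5))/(⅗ - 7/5 - 14/5)) = 1/(-86307 + (-291 - 1*(-18/5))/(-18/5)) = 1/(-86307 - 5*(-291 + 18/5)/18) = 1/(-86307 - 5/18*(-1437/5)) = 1/(-86307 + 479/6) = 1/(-517363/6) = -6/517363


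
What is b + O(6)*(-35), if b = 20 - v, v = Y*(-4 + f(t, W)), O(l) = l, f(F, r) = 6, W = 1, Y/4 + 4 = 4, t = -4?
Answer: -190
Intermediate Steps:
Y = 0 (Y = -16 + 4*4 = -16 + 16 = 0)
v = 0 (v = 0*(-4 + 6) = 0*2 = 0)
b = 20 (b = 20 - 1*0 = 20 + 0 = 20)
b + O(6)*(-35) = 20 + 6*(-35) = 20 - 210 = -190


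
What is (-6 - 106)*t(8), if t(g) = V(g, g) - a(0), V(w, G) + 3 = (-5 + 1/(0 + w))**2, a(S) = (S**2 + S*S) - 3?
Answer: -10647/4 ≈ -2661.8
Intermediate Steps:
a(S) = -3 + 2*S**2 (a(S) = (S**2 + S**2) - 3 = 2*S**2 - 3 = -3 + 2*S**2)
V(w, G) = -3 + (-5 + 1/w)**2 (V(w, G) = -3 + (-5 + 1/(0 + w))**2 = -3 + (-5 + 1/w)**2)
t(g) = 25 + g**(-2) - 10/g (t(g) = (22 + g**(-2) - 10/g) - (-3 + 2*0**2) = (22 + g**(-2) - 10/g) - (-3 + 2*0) = (22 + g**(-2) - 10/g) - (-3 + 0) = (22 + g**(-2) - 10/g) - 1*(-3) = (22 + g**(-2) - 10/g) + 3 = 25 + g**(-2) - 10/g)
(-6 - 106)*t(8) = (-6 - 106)*(25 + 8**(-2) - 10/8) = -112*(25 + 1/64 - 10*1/8) = -112*(25 + 1/64 - 5/4) = -112*1521/64 = -10647/4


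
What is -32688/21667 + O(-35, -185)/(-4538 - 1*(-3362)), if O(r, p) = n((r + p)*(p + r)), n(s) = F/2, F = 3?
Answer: -25649059/16986928 ≈ -1.5099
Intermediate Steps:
n(s) = 3/2
O(r, p) = 3/2
-32688/21667 + O(-35, -185)/(-4538 - 1*(-3362)) = -32688/21667 + 3/(2*(-4538 - 1*(-3362))) = -32688*1/21667 + 3/(2*(-4538 + 3362)) = -32688/21667 + (3/2)/(-1176) = -32688/21667 + (3/2)*(-1/1176) = -32688/21667 - 1/784 = -25649059/16986928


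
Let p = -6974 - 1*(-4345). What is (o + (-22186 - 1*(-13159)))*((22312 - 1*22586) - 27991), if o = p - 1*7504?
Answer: 541557400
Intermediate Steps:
p = -2629 (p = -6974 + 4345 = -2629)
o = -10133 (o = -2629 - 1*7504 = -2629 - 7504 = -10133)
(o + (-22186 - 1*(-13159)))*((22312 - 1*22586) - 27991) = (-10133 + (-22186 - 1*(-13159)))*((22312 - 1*22586) - 27991) = (-10133 + (-22186 + 13159))*((22312 - 22586) - 27991) = (-10133 - 9027)*(-274 - 27991) = -19160*(-28265) = 541557400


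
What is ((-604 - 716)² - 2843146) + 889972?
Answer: -210774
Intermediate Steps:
((-604 - 716)² - 2843146) + 889972 = ((-1320)² - 2843146) + 889972 = (1742400 - 2843146) + 889972 = -1100746 + 889972 = -210774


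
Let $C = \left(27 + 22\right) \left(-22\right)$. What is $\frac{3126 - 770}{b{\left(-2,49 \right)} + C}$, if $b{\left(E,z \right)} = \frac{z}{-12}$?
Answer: $- \frac{28272}{12985} \approx -2.1773$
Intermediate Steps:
$C = -1078$ ($C = 49 \left(-22\right) = -1078$)
$b{\left(E,z \right)} = - \frac{z}{12}$ ($b{\left(E,z \right)} = z \left(- \frac{1}{12}\right) = - \frac{z}{12}$)
$\frac{3126 - 770}{b{\left(-2,49 \right)} + C} = \frac{3126 - 770}{\left(- \frac{1}{12}\right) 49 - 1078} = \frac{3126 - 770}{- \frac{49}{12} - 1078} = \frac{2356}{- \frac{12985}{12}} = 2356 \left(- \frac{12}{12985}\right) = - \frac{28272}{12985}$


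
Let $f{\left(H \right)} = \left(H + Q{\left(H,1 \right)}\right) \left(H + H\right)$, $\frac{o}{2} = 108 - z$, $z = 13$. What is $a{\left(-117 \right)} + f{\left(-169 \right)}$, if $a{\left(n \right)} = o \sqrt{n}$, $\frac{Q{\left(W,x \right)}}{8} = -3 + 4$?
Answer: $54418 + 570 i \sqrt{13} \approx 54418.0 + 2055.2 i$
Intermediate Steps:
$o = 190$ ($o = 2 \left(108 - 13\right) = 2 \cdot 95 = 190$)
$Q{\left(W,x \right)} = 8$ ($Q{\left(W,x \right)} = 8 \left(-3 + 4\right) = 8 \cdot 1 = 8$)
$f{\left(H \right)} = 2 H \left(8 + H\right)$ ($f{\left(H \right)} = \left(H + 8\right) \left(H + H\right) = \left(8 + H\right) 2 H = 2 H \left(8 + H\right)$)
$a{\left(n \right)} = 190 \sqrt{n}$
$a{\left(-117 \right)} + f{\left(-169 \right)} = 190 \sqrt{-117} + 2 \left(-169\right) \left(8 - 169\right) = 190 \cdot 3 i \sqrt{13} + 2 \left(-169\right) \left(-161\right) = 570 i \sqrt{13} + 54418 = 54418 + 570 i \sqrt{13}$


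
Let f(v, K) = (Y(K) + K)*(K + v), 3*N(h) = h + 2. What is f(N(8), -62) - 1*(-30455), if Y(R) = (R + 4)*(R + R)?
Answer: -1163515/3 ≈ -3.8784e+5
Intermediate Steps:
N(h) = ⅔ + h/3 (N(h) = (h + 2)/3 = (2 + h)/3 = ⅔ + h/3)
Y(R) = 2*R*(4 + R) (Y(R) = (4 + R)*(2*R) = 2*R*(4 + R))
f(v, K) = (K + v)*(K + 2*K*(4 + K)) (f(v, K) = (2*K*(4 + K) + K)*(K + v) = (K + 2*K*(4 + K))*(K + v) = (K + v)*(K + 2*K*(4 + K)))
f(N(8), -62) - 1*(-30455) = -62*(-62 + (⅔ + (⅓)*8) + 2*(-62)*(4 - 62) + 2*(⅔ + (⅓)*8)*(4 - 62)) - 1*(-30455) = -62*(-62 + (⅔ + 8/3) + 2*(-62)*(-58) + 2*(⅔ + 8/3)*(-58)) + 30455 = -62*(-62 + 10/3 + 7192 + 2*(10/3)*(-58)) + 30455 = -62*(-62 + 10/3 + 7192 - 1160/3) + 30455 = -62*20240/3 + 30455 = -1254880/3 + 30455 = -1163515/3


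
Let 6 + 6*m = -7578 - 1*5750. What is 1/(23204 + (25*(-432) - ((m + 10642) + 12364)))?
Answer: -3/25139 ≈ -0.00011934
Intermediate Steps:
m = -6667/3 (m = -1 + (-7578 - 1*5750)/6 = -1 + (-7578 - 5750)/6 = -1 + (⅙)*(-13328) = -1 - 6664/3 = -6667/3 ≈ -2222.3)
1/(23204 + (25*(-432) - ((m + 10642) + 12364))) = 1/(23204 + (25*(-432) - ((-6667/3 + 10642) + 12364))) = 1/(23204 + (-10800 - (25259/3 + 12364))) = 1/(23204 + (-10800 - 1*62351/3)) = 1/(23204 + (-10800 - 62351/3)) = 1/(23204 - 94751/3) = 1/(-25139/3) = -3/25139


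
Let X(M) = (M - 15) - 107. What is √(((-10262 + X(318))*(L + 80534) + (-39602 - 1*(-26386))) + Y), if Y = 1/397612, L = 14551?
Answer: I*√37829788068269643933/198806 ≈ 30938.0*I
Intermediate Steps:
X(M) = -122 + M (X(M) = (-15 + M) - 107 = -122 + M)
Y = 1/397612 ≈ 2.5150e-6
√(((-10262 + X(318))*(L + 80534) + (-39602 - 1*(-26386))) + Y) = √(((-10262 + (-122 + 318))*(14551 + 80534) + (-39602 - 1*(-26386))) + 1/397612) = √(((-10262 + 196)*95085 + (-39602 + 26386)) + 1/397612) = √((-10066*95085 - 13216) + 1/397612) = √((-957125610 - 13216) + 1/397612) = √(-957138826 + 1/397612) = √(-380569882883511/397612) = I*√37829788068269643933/198806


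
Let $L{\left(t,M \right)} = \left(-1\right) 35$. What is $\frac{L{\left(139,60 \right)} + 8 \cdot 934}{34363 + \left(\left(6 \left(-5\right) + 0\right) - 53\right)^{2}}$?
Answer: $\frac{7437}{41252} \approx 0.18028$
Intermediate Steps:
$L{\left(t,M \right)} = -35$
$\frac{L{\left(139,60 \right)} + 8 \cdot 934}{34363 + \left(\left(6 \left(-5\right) + 0\right) - 53\right)^{2}} = \frac{-35 + 8 \cdot 934}{34363 + \left(\left(6 \left(-5\right) + 0\right) - 53\right)^{2}} = \frac{-35 + 7472}{34363 + \left(\left(-30 + 0\right) - 53\right)^{2}} = \frac{7437}{34363 + \left(-30 - 53\right)^{2}} = \frac{7437}{34363 + \left(-83\right)^{2}} = \frac{7437}{34363 + 6889} = \frac{7437}{41252}$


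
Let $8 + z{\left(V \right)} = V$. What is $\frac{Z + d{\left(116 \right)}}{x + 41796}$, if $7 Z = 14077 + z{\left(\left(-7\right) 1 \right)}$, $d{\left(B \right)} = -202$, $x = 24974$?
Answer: $\frac{6324}{233695} \approx 0.027061$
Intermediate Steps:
$z{\left(V \right)} = -8 + V$
$Z = \frac{14062}{7}$ ($Z = \frac{14077 - 15}{7} = \frac{1}{7} \cdot 14062 = \frac{14062}{7} \approx 2008.9$)
$\frac{Z + d{\left(116 \right)}}{x + 41796} = \frac{\frac{14062}{7} - 202}{24974 + 41796} = \frac{12648}{7 \cdot 66770} = \frac{12648}{7} \cdot \frac{1}{66770} = \frac{6324}{233695}$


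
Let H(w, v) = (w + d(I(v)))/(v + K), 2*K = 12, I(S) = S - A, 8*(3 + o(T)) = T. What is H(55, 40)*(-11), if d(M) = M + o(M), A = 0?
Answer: -1067/46 ≈ -23.196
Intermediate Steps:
o(T) = -3 + T/8
I(S) = S (I(S) = S - 1*0 = S + 0 = S)
K = 6 (K = (1/2)*12 = 6)
d(M) = -3 + 9*M/8 (d(M) = M + (-3 + M/8) = -3 + 9*M/8)
H(w, v) = (-3 + w + 9*v/8)/(6 + v) (H(w, v) = (w + (-3 + 9*v/8))/(v + 6) = (-3 + w + 9*v/8)/(6 + v))
H(55, 40)*(-11) = ((-3 + 55 + (9/8)*40)/(6 + 40))*(-11) = ((-3 + 55 + 45)/46)*(-11) = ((1/46)*97)*(-11) = (97/46)*(-11) = -1067/46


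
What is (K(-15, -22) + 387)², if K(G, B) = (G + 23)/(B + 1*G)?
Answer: 204804721/1369 ≈ 1.4960e+5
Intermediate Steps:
K(G, B) = (23 + G)/(B + G)
(K(-15, -22) + 387)² = ((23 - 15)/(-22 - 15) + 387)² = (8/(-37) + 387)² = (-1/37*8 + 387)² = (-8/37 + 387)² = (14311/37)² = 204804721/1369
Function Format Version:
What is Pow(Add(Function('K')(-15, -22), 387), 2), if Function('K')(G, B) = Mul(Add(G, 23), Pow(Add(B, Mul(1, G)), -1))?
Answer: Rational(204804721, 1369) ≈ 1.4960e+5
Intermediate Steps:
Function('K')(G, B) = Mul(Pow(Add(B, G), -1), Add(23, G)) (Function('K')(G, B) = Mul(Add(23, G), Pow(Add(B, G), -1)) = Mul(Pow(Add(B, G), -1), Add(23, G)))
Pow(Add(Function('K')(-15, -22), 387), 2) = Pow(Add(Mul(Pow(Add(-22, -15), -1), Add(23, -15)), 387), 2) = Pow(Add(Mul(Pow(-37, -1), 8), 387), 2) = Pow(Add(Mul(Rational(-1, 37), 8), 387), 2) = Pow(Add(Rational(-8, 37), 387), 2) = Pow(Rational(14311, 37), 2) = Rational(204804721, 1369)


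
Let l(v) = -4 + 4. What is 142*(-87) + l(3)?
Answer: -12354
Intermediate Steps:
l(v) = 0
142*(-87) + l(3) = 142*(-87) + 0 = -12354 + 0 = -12354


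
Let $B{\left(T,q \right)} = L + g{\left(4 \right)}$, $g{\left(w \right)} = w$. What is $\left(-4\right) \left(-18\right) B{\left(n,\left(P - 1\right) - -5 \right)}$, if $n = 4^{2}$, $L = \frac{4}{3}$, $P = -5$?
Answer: $384$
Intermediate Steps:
$L = \frac{4}{3}$ ($L = 4 \cdot \frac{1}{3} = \frac{4}{3} \approx 1.3333$)
$n = 16$
$B{\left(T,q \right)} = \frac{16}{3}$ ($B{\left(T,q \right)} = \frac{4}{3} + 4 = \frac{16}{3}$)
$\left(-4\right) \left(-18\right) B{\left(n,\left(P - 1\right) - -5 \right)} = \left(-4\right) \left(-18\right) \frac{16}{3} = 72 \cdot \frac{16}{3} = 384$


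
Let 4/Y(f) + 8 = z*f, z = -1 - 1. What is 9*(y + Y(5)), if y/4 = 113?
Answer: 4066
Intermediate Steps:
y = 452 (y = 4*113 = 452)
z = -2
Y(f) = 4/(-8 - 2*f)
9*(y + Y(5)) = 9*(452 + 2/(-4 - 1*5)) = 9*(452 + 2/(-4 - 5)) = 9*(452 + 2/(-9)) = 9*(452 + 2*(-⅑)) = 9*(452 - 2/9) = 9*(4066/9) = 4066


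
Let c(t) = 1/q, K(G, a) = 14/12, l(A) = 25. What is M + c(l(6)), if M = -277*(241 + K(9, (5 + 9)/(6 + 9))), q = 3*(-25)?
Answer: -3354009/50 ≈ -67080.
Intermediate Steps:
q = -75
K(G, a) = 7/6 (K(G, a) = 14*(1/12) = 7/6)
M = -402481/6 (M = -277*(241 + 7/6) = -277*1453/6 = -402481/6 ≈ -67080.)
c(t) = -1/75 (c(t) = 1/(-75) = -1/75)
M + c(l(6)) = -402481/6 - 1/75 = -3354009/50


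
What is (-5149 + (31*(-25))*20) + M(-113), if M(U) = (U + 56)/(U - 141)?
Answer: -5244789/254 ≈ -20649.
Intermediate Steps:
M(U) = (56 + U)/(-141 + U)
(-5149 + (31*(-25))*20) + M(-113) = (-5149 + (31*(-25))*20) + (56 - 113)/(-141 - 113) = (-5149 - 775*20) - 57/(-254) = (-5149 - 15500) - 1/254*(-57) = -20649 + 57/254 = -5244789/254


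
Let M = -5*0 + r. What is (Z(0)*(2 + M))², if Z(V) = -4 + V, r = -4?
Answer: 64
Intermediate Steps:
M = -4 (M = -5*0 - 4 = 0 - 4 = -4)
(Z(0)*(2 + M))² = ((-4 + 0)*(2 - 4))² = (-4*(-2))² = 8² = 64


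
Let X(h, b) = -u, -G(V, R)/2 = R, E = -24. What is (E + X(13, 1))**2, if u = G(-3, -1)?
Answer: 676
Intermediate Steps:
G(V, R) = -2*R
u = 2 (u = -2*(-1) = 2)
X(h, b) = -2 (X(h, b) = -1*2 = -2)
(E + X(13, 1))**2 = (-24 - 2)**2 = (-26)**2 = 676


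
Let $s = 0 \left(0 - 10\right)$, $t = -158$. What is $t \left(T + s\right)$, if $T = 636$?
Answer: $-100488$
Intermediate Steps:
$s = 0$ ($s = 0 \left(0 - 10\right) = 0 \left(-10\right) = 0$)
$t \left(T + s\right) = - 158 \left(636 + 0\right) = \left(-158\right) 636 = -100488$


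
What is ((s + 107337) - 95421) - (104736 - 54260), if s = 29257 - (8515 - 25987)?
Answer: 8169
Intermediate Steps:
s = 46729 (s = 29257 - 1*(-17472) = 29257 + 17472 = 46729)
((s + 107337) - 95421) - (104736 - 54260) = ((46729 + 107337) - 95421) - (104736 - 54260) = (154066 - 95421) - 1*50476 = 58645 - 50476 = 8169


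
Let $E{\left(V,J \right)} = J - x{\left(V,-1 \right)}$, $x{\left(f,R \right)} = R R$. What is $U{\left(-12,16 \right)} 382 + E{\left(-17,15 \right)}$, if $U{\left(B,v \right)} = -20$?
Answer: $-7626$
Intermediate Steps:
$x{\left(f,R \right)} = R^{2}$
$E{\left(V,J \right)} = -1 + J$ ($E{\left(V,J \right)} = J - \left(-1\right)^{2} = J - 1 = -1 + J$)
$U{\left(-12,16 \right)} 382 + E{\left(-17,15 \right)} = \left(-20\right) 382 + \left(-1 + 15\right) = -7640 + 14 = -7626$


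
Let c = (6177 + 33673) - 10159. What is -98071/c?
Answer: -98071/29691 ≈ -3.3031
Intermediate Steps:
c = 29691 (c = 39850 - 10159 = 29691)
-98071/c = -98071/29691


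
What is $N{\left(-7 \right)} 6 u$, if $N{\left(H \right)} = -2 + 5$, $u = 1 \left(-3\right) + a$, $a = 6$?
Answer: $54$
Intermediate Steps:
$u = 3$ ($u = 1 \left(-3\right) + 6 = -3 + 6 = 3$)
$N{\left(H \right)} = 3$
$N{\left(-7 \right)} 6 u = 3 \cdot 6 \cdot 3 = 3 \cdot 18 = 54$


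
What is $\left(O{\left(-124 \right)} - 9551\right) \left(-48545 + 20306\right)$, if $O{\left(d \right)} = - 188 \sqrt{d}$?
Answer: $269710689 + 10617864 i \sqrt{31} \approx 2.6971 \cdot 10^{8} + 5.9118 \cdot 10^{7} i$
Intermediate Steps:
$\left(O{\left(-124 \right)} - 9551\right) \left(-48545 + 20306\right) = \left(- 188 \sqrt{-124} - 9551\right) \left(-48545 + 20306\right) = \left(- 188 \cdot 2 i \sqrt{31} - 9551\right) \left(-28239\right) = \left(- 376 i \sqrt{31} - 9551\right) \left(-28239\right) = \left(-9551 - 376 i \sqrt{31}\right) \left(-28239\right) = 269710689 + 10617864 i \sqrt{31}$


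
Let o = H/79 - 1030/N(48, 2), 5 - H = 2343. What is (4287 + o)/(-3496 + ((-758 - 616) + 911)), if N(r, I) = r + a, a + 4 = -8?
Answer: -6013345/5629698 ≈ -1.0681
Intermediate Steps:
a = -12 (a = -4 - 8 = -12)
H = -2338 (H = 5 - 1*2343 = 5 - 2343 = -2338)
N(r, I) = -12 + r (N(r, I) = r - 12 = -12 + r)
o = -82769/1422 (o = -2338/79 - 1030/(-12 + 48) = -2338*1/79 - 1030/36 = -2338/79 - 1030*1/36 = -2338/79 - 515/18 = -82769/1422 ≈ -58.206)
(4287 + o)/(-3496 + ((-758 - 616) + 911)) = (4287 - 82769/1422)/(-3496 + ((-758 - 616) + 911)) = 6013345/(1422*(-3496 + (-1374 + 911))) = 6013345/(1422*(-3496 - 463)) = (6013345/1422)/(-3959) = (6013345/1422)*(-1/3959) = -6013345/5629698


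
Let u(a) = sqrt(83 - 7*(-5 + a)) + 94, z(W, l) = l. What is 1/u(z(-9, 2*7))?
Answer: 47/4408 - sqrt(5)/4408 ≈ 0.010155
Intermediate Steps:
u(a) = 94 + sqrt(118 - 7*a) (u(a) = sqrt(83 + (35 - 7*a)) + 94 = sqrt(118 - 7*a) + 94 = 94 + sqrt(118 - 7*a))
1/u(z(-9, 2*7)) = 1/(94 + sqrt(118 - 14*7)) = 1/(94 + sqrt(118 - 7*14)) = 1/(94 + sqrt(118 - 98)) = 1/(94 + sqrt(20)) = 1/(94 + 2*sqrt(5))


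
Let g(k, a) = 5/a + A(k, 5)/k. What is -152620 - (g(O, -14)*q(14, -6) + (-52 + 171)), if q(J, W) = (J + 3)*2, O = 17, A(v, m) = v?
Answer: -1069326/7 ≈ -1.5276e+5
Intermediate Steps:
q(J, W) = 6 + 2*J (q(J, W) = (3 + J)*2 = 6 + 2*J)
g(k, a) = 1 + 5/a (g(k, a) = 5/a + k/k = 5/a + 1 = 1 + 5/a)
-152620 - (g(O, -14)*q(14, -6) + (-52 + 171)) = -152620 - (((5 - 14)/(-14))*(6 + 2*14) + (-52 + 171)) = -152620 - ((-1/14*(-9))*(6 + 28) + 119) = -152620 - ((9/14)*34 + 119) = -152620 - (153/7 + 119) = -152620 - 1*986/7 = -152620 - 986/7 = -1069326/7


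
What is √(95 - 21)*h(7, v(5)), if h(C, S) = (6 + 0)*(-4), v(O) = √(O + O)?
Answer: -24*√74 ≈ -206.46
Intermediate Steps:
v(O) = √2*√O (v(O) = √(2*O) = √2*√O)
h(C, S) = -24 (h(C, S) = 6*(-4) = -24)
√(95 - 21)*h(7, v(5)) = √(95 - 21)*(-24) = √74*(-24) = -24*√74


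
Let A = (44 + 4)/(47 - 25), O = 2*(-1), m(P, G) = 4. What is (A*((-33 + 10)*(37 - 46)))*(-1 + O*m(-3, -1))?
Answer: -44712/11 ≈ -4064.7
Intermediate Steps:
O = -2
A = 24/11 (A = 48/22 = 48*(1/22) = 24/11 ≈ 2.1818)
(A*((-33 + 10)*(37 - 46)))*(-1 + O*m(-3, -1)) = (24*((-33 + 10)*(37 - 46))/11)*(-1 - 2*4) = (24*(-23*(-9))/11)*(-1 - 8) = ((24/11)*207)*(-9) = (4968/11)*(-9) = -44712/11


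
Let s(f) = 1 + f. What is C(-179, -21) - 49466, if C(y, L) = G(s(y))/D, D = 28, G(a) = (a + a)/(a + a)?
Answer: -1385047/28 ≈ -49466.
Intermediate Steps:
G(a) = 1 (G(a) = (2*a)/((2*a)) = (2*a)*(1/(2*a)) = 1)
C(y, L) = 1/28
C(-179, -21) - 49466 = 1/28 - 49466 = -1385047/28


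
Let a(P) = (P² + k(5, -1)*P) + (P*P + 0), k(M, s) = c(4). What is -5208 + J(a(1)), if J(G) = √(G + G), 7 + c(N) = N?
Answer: -5208 + I*√2 ≈ -5208.0 + 1.4142*I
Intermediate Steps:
c(N) = -7 + N
k(M, s) = -3 (k(M, s) = -7 + 4 = -3)
a(P) = -3*P + 2*P² (a(P) = (P² - 3*P) + (P*P + 0) = (P² - 3*P) + (P² + 0) = (P² - 3*P) + P² = -3*P + 2*P²)
J(G) = √2*√G (J(G) = √(2*G) = √2*√G)
-5208 + J(a(1)) = -5208 + √2*√(1*(-3 + 2*1)) = -5208 + √2*√(1*(-3 + 2)) = -5208 + √2*√(1*(-1)) = -5208 + √2*√(-1) = -5208 + √2*I = -5208 + I*√2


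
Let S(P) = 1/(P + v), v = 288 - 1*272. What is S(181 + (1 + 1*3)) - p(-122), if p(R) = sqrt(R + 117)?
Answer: 1/201 - I*sqrt(5) ≈ 0.0049751 - 2.2361*I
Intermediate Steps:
v = 16 (v = 288 - 272 = 16)
p(R) = sqrt(117 + R)
S(P) = 1/(16 + P) (S(P) = 1/(P + 16) = 1/(16 + P))
S(181 + (1 + 1*3)) - p(-122) = 1/(16 + (181 + (1 + 1*3))) - sqrt(117 - 122) = 1/(16 + (181 + (1 + 3))) - sqrt(-5) = 1/(16 + (181 + 4)) - I*sqrt(5) = 1/(16 + 185) - I*sqrt(5) = 1/201 - I*sqrt(5)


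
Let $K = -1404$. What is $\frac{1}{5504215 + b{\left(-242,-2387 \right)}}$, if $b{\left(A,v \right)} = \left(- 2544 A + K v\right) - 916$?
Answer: $\frac{1}{9470295} \approx 1.0559 \cdot 10^{-7}$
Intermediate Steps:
$b{\left(A,v \right)} = -916 - 2544 A - 1404 v$ ($b{\left(A,v \right)} = \left(- 2544 A - 1404 v\right) - 916 = -916 - 2544 A - 1404 v$)
$\frac{1}{5504215 + b{\left(-242,-2387 \right)}} = \frac{1}{5504215 - -3966080} = \frac{1}{5504215 + \left(-916 + 615648 + 3351348\right)} = \frac{1}{5504215 + 3966080} = \frac{1}{9470295}$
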